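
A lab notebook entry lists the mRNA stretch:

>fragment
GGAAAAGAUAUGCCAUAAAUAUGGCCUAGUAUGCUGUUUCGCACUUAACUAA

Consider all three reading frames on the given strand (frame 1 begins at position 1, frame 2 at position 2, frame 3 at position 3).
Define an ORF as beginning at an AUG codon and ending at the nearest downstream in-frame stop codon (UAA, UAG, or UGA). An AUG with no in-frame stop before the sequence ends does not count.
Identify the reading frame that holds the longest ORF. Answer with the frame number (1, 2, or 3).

1

Frame 1: GGA AAA GAU AUG CCA UAA AUA UGG CCU AGU AUG CUG UUU CGC ACU UAA CUA — AUG at 10, stop UAA at 16 → 9 nt; AUG at 31, stop UAA at 46 → 18 nt.
Frame 2: GAA AAG AUA UGC CAU AAA UAU GGC CUA GUA UGC UGU UUC GCA CUU AAC UAA — no AUG→stop ORF.
Frame 3: AAA AGA UAU GCC AUA AAU AUG GCC UAG UAU GCU GUU UCG CAC UUA ACU — AUG at 21, stop UAG at 27 → 9 nt.
Longest ORF is 18 nt in frame 1 (positions 31–48).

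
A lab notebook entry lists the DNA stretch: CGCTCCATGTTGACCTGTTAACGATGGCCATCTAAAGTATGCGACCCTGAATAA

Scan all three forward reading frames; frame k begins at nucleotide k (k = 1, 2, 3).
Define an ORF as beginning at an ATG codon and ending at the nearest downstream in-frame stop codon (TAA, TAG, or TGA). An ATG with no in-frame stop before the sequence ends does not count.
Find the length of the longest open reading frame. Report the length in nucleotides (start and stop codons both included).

15

Frame 1: CGC TCC ATG TTG ACC TGT TAA CGA TGG CCA TCT AAA GTA TGC GAC CCT GAA TAA — ATG at 7, stop TAA at 19 → 15 nt.
Frame 2: GCT CCA TGT TGA CCT GTT AAC GAT GGC CAT CTA AAG TAT GCG ACC CTG AAT — no ATG→stop ORF.
Frame 3: CTC CAT GTT GAC CTG TTA ACG ATG GCC ATC TAA AGT ATG CGA CCC TGA ATA — ATG at 24, stop TAA at 33 → 12 nt; ATG at 39, stop TGA at 48 → 12 nt.
Longest: frame 1, positions 7–21, 15 nt = 5 codons = 4 aa. → 15 nucleotides.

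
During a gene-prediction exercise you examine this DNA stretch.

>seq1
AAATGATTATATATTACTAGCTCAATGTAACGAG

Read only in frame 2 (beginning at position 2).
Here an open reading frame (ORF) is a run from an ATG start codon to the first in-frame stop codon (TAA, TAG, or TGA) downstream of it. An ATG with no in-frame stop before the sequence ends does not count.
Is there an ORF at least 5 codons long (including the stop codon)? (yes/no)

Frame 2: AAT GAT TAT ATA TTA CTA GCT CAA TGT AAC GAG — no ATG→stop ORF.
Largest ORF found is 0 codons < 5, so no.

no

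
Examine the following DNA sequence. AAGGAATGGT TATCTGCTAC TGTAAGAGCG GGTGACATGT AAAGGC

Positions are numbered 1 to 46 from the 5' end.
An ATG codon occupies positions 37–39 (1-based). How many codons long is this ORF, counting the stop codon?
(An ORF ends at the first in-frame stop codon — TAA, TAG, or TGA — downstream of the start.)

Codons from position 37: ATG (37–39), TAA (40–42).
TAA is the first in-frame stop; that's 2 codons including the stop.

2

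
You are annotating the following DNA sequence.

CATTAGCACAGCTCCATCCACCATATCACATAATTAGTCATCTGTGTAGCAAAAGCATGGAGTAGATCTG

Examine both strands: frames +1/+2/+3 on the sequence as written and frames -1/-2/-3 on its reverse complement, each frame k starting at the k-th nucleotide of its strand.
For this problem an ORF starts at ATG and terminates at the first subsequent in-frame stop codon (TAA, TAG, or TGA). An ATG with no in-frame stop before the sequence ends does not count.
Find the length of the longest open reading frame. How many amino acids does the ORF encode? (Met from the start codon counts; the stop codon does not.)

12

Reverse complement (5'→3'): CAGATCTACTCCATGCTTTTGCTACACAGATGACTAATTATGTGATATGGTGGATGGAGCTGTGCTAATG
Frame +1: CAT TAG CAC AGC TCC ATC CAC CAT ATC ACA TAA TTA GTC ATC TGT GTA GCA AAA GCA TGG AGT AGA TCT — no ATG→stop ORF.
Frame +2: ATT AGC ACA GCT CCA TCC ACC ATA TCA CAT AAT TAG TCA TCT GTG TAG CAA AAG CAT GGA GTA GAT CTG — no ATG→stop ORF.
Frame +3: TTA GCA CAG CTC CAT CCA CCA TAT CAC ATA ATT AGT CAT CTG TGT AGC AAA AGC ATG GAG TAG ATC — ATG at 57, stop TAG at 63 → 9 nt.
Frame -1: CAG ATC TAC TCC ATG CTT TTG CTA CAC AGA TGA CTA ATT ATG TGA TAT GGT GGA TGG AGC TGT GCT AAT — ATG at 13, stop TGA at 31 → 21 nt; ATG at 40, stop TGA at 43 → 6 nt.
Frame -2: AGA TCT ACT CCA TGC TTT TGC TAC ACA GAT GAC TAA TTA TGT GAT ATG GTG GAT GGA GCT GTG CTA ATG — no ATG→stop ORF.
Frame -3: GAT CTA CTC CAT GCT TTT GCT ACA CAG ATG ACT AAT TAT GTG ATA TGG TGG ATG GAG CTG TGC TAA — ATG at 30, stop TAA at 66 → 39 nt; ATG at 54, stop TAA at 66 → 15 nt.
Longest: frame -3, positions 30–68, 39 nt = 13 codons = 12 aa. → 12 amino acids.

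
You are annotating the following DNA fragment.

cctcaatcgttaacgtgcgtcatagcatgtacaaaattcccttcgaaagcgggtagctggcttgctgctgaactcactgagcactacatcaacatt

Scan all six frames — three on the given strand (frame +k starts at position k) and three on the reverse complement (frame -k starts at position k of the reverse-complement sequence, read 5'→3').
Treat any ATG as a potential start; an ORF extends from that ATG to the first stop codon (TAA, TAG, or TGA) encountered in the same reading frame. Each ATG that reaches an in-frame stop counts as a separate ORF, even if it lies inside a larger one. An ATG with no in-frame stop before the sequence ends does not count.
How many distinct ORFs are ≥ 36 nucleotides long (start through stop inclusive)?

0

Reverse complement (5'→3'): AATGTTGATGTAGTGCTCAGTGAGTTCAGCAGCAAGCCAGCTACCCGCTTTCGAAGGGAATTTTGTACATGCTATGACGCACGTTAACGATTGAGG
Frame +1: CCT CAA TCG TTA ACG TGC GTC ATA GCA TGT ACA AAA TTC CCT TCG AAA GCG GGT AGC TGG CTT GCT GCT GAA CTC ACT GAG CAC TAC ATC AAC ATT — no ATG→stop ORF.
Frame +2: CTC AAT CGT TAA CGT GCG TCA TAG CAT GTA CAA AAT TCC CTT CGA AAG CGG GTA GCT GGC TTG CTG CTG AAC TCA CTG AGC ACT ACA TCA ACA — no ATG→stop ORF.
Frame +3: TCA ATC GTT AAC GTG CGT CAT AGC ATG TAC AAA ATT CCC TTC GAA AGC GGG TAG CTG GCT TGC TGC TGA ACT CAC TGA GCA CTA CAT CAA CAT — ATG at 27, stop TAG at 54 → 30 nt.
Frame -1: AAT GTT GAT GTA GTG CTC AGT GAG TTC AGC AGC AAG CCA GCT ACC CGC TTT CGA AGG GAA TTT TGT ACA TGC TAT GAC GCA CGT TAA CGA TTG AGG — no ATG→stop ORF.
Frame -2: ATG TTG ATG TAG TGC TCA GTG AGT TCA GCA GCA AGC CAG CTA CCC GCT TTC GAA GGG AAT TTT GTA CAT GCT ATG ACG CAC GTT AAC GAT TGA — ATG at 2, stop TAG at 11 → 12 nt; ATG at 8, stop TAG at 11 → 6 nt; ATG at 74, stop TGA at 92 → 21 nt.
Frame -3: TGT TGA TGT AGT GCT CAG TGA GTT CAG CAG CAA GCC AGC TAC CCG CTT TCG AAG GGA ATT TTG TAC ATG CTA TGA CGC ACG TTA ACG ATT GAG — ATG at 69, stop TGA at 75 → 9 nt.
No ORF reaches 36 nucleotides. Count = 0.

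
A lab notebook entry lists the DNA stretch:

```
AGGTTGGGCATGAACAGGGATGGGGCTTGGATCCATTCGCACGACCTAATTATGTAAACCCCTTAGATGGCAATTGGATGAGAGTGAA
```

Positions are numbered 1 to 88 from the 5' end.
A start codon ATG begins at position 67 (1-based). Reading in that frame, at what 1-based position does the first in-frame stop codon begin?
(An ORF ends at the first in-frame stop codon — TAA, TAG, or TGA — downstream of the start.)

79

Codons from position 67: ATG (67–69), GCA (70–72), ATT (73–75), GGA (76–78), TGA (79–81).
TGA is a stop codon; it begins at position 79.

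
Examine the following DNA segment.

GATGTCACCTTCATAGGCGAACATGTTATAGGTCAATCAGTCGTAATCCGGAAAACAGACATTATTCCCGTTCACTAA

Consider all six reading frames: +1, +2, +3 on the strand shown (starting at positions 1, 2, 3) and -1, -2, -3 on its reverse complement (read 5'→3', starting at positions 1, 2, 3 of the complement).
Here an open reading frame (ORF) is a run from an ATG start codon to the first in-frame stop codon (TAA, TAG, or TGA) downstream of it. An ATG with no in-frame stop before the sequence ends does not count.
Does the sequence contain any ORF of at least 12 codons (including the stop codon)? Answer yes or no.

Reverse complement (5'→3'): TTAGTGAACGGGAATAATGTCTGTTTTCCGGATTACGACTGATTGACCTATAACATGTTCGCCTATGAAGGTGACATC
Frame +1: GAT GTC ACC TTC ATA GGC GAA CAT GTT ATA GGT CAA TCA GTC GTA ATC CGG AAA ACA GAC ATT ATT CCC GTT CAC TAA — no ATG→stop ORF.
Frame +2: ATG TCA CCT TCA TAG GCG AAC ATG TTA TAG GTC AAT CAG TCG TAA TCC GGA AAA CAG ACA TTA TTC CCG TTC ACT — ATG at 2, stop TAG at 14 → 15 nt; ATG at 23, stop TAG at 29 → 9 nt.
Frame +3: TGT CAC CTT CAT AGG CGA ACA TGT TAT AGG TCA ATC AGT CGT AAT CCG GAA AAC AGA CAT TAT TCC CGT TCA CTA — no ATG→stop ORF.
Frame -1: TTA GTG AAC GGG AAT AAT GTC TGT TTT CCG GAT TAC GAC TGA TTG ACC TAT AAC ATG TTC GCC TAT GAA GGT GAC ATC — no ATG→stop ORF.
Frame -2: TAG TGA ACG GGA ATA ATG TCT GTT TTC CGG ATT ACG ACT GAT TGA CCT ATA ACA TGT TCG CCT ATG AAG GTG ACA — ATG at 17, stop TGA at 44 → 30 nt.
Frame -3: AGT GAA CGG GAA TAA TGT CTG TTT TCC GGA TTA CGA CTG ATT GAC CTA TAA CAT GTT CGC CTA TGA AGG TGA CAT — no ATG→stop ORF.
Largest ORF found is 10 codons < 12, so no.

no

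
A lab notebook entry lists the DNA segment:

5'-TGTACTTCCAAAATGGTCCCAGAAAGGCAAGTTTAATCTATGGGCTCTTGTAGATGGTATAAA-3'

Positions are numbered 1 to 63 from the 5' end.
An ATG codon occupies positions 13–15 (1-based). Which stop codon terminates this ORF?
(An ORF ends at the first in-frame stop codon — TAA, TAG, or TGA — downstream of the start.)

TAA

Codons from position 13: ATG (13–15), GTC (16–18), CCA (19–21), GAA (22–24), AGG (25–27), CAA (28–30), GTT (31–33), TAA (34–36).
The first in-frame stop codon is TAA.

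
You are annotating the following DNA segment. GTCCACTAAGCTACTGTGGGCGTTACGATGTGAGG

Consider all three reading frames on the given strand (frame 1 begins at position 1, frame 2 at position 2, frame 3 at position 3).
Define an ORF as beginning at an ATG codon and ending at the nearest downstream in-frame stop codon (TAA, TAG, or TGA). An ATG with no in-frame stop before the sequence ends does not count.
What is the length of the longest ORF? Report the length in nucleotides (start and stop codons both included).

Frame 1: GTC CAC TAA GCT ACT GTG GGC GTT ACG ATG TGA — ATG at 28, stop TGA at 31 → 6 nt.
Frame 2: TCC ACT AAG CTA CTG TGG GCG TTA CGA TGT GAG — no ATG→stop ORF.
Frame 3: CCA CTA AGC TAC TGT GGG CGT TAC GAT GTG AGG — no ATG→stop ORF.
Longest: frame 1, positions 28–33, 6 nt = 2 codons = 1 aa. → 6 nucleotides.

6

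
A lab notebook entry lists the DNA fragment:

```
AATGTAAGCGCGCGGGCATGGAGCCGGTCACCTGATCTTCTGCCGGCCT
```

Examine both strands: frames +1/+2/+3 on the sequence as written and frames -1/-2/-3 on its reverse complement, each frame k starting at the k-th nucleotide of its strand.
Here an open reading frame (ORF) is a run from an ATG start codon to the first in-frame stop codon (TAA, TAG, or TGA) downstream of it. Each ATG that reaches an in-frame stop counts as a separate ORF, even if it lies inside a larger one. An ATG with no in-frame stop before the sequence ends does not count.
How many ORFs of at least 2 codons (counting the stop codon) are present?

Reverse complement (5'→3'): AGGCCGGCAGAAGATCAGGTGACCGGCTCCATGCCCGCGCGCTTACATT
Frame +1: AAT GTA AGC GCG CGG GCA TGG AGC CGG TCA CCT GAT CTT CTG CCG GCC — no ATG→stop ORF.
Frame +2: ATG TAA GCG CGC GGG CAT GGA GCC GGT CAC CTG ATC TTC TGC CGG CCT — ATG at 2, stop TAA at 5 → 6 nt.
Frame +3: TGT AAG CGC GCG GGC ATG GAG CCG GTC ACC TGA TCT TCT GCC GGC — ATG at 18, stop TGA at 33 → 18 nt.
Frame -1: AGG CCG GCA GAA GAT CAG GTG ACC GGC TCC ATG CCC GCG CGC TTA CAT — no ATG→stop ORF.
Frame -2: GGC CGG CAG AAG ATC AGG TGA CCG GCT CCA TGC CCG CGC GCT TAC ATT — no ATG→stop ORF.
Frame -3: GCC GGC AGA AGA TCA GGT GAC CGG CTC CAT GCC CGC GCG CTT ACA — no ATG→stop ORF.
ORFs ≥ 2 codons: frame +2 2–7 (2 codons), frame +3 18–35 (6 codons). Count = 2.

2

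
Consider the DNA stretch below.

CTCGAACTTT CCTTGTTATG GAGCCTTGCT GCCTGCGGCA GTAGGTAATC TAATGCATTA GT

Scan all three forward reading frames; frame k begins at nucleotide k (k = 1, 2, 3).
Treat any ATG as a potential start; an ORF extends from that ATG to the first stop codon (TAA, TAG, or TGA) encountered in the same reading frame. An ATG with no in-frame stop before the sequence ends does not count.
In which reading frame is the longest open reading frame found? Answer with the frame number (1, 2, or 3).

Frame 1: CTC GAA CTT TCC TTG TTA TGG AGC CTT GCT GCC TGC GGC AGT AGG TAA TCT AAT GCA TTA — no ATG→stop ORF.
Frame 2: TCG AAC TTT CCT TGT TAT GGA GCC TTG CTG CCT GCG GCA GTA GGT AAT CTA ATG CAT TAG — ATG at 53, stop TAG at 59 → 9 nt.
Frame 3: CGA ACT TTC CTT GTT ATG GAG CCT TGC TGC CTG CGG CAG TAG GTA ATC TAA TGC ATT AGT — ATG at 18, stop TAG at 42 → 27 nt.
Longest ORF is 27 nt in frame 3 (positions 18–44).

3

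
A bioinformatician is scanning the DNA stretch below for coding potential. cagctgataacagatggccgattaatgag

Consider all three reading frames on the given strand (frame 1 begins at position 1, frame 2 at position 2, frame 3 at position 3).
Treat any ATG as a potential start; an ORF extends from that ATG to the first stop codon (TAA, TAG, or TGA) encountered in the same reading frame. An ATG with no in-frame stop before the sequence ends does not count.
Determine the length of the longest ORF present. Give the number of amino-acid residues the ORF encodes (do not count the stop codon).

3

Frame 1: CAG CTG ATA ACA GAT GGC CGA TTA ATG — no ATG→stop ORF.
Frame 2: AGC TGA TAA CAG ATG GCC GAT TAA TGA — ATG at 14, stop TAA at 23 → 12 nt.
Frame 3: GCT GAT AAC AGA TGG CCG ATT AAT GAG — no ATG→stop ORF.
Longest: frame 2, positions 14–25, 12 nt = 4 codons = 3 aa. → 3 amino acids.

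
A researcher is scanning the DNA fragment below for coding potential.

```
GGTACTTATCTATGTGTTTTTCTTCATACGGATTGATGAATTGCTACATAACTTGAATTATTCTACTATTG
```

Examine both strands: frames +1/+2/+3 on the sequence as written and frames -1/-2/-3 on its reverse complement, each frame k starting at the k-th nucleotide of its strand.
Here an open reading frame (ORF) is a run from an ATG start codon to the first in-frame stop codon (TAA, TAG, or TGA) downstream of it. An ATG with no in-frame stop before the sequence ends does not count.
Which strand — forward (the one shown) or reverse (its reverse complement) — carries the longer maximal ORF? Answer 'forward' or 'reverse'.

forward

Reverse complement (5'→3'): CAATAGTAGAATAATTCAAGTTATGTAGCAATTCATCAATCCGTATGAAGAAAAACACATAGATAAGTACC
Frame +1: GGT ACT TAT CTA TGT GTT TTT CTT CAT ACG GAT TGA TGA ATT GCT ACA TAA CTT GAA TTA TTC TAC TAT — no ATG→stop ORF.
Frame +2: GTA CTT ATC TAT GTG TTT TTC TTC ATA CGG ATT GAT GAA TTG CTA CAT AAC TTG AAT TAT TCT ACT ATT — no ATG→stop ORF.
Frame +3: TAC TTA TCT ATG TGT TTT TCT TCA TAC GGA TTG ATG AAT TGC TAC ATA ACT TGA ATT ATT CTA CTA TTG — ATG at 12, stop TGA at 54 → 45 nt; ATG at 36, stop TGA at 54 → 21 nt.
Frame -1: CAA TAG TAG AAT AAT TCA AGT TAT GTA GCA ATT CAT CAA TCC GTA TGA AGA AAA ACA CAT AGA TAA GTA — no ATG→stop ORF.
Frame -2: AAT AGT AGA ATA ATT CAA GTT ATG TAG CAA TTC ATC AAT CCG TAT GAA GAA AAA CAC ATA GAT AAG TAC — ATG at 23, stop TAG at 26 → 6 nt.
Frame -3: ATA GTA GAA TAA TTC AAG TTA TGT AGC AAT TCA TCA ATC CGT ATG AAG AAA AAC ACA TAG ATA AGT ACC — ATG at 45, stop TAG at 60 → 18 nt.
Forward-strand max 45 nt; reverse-strand max 18 nt. The forward strand has the longer ORF.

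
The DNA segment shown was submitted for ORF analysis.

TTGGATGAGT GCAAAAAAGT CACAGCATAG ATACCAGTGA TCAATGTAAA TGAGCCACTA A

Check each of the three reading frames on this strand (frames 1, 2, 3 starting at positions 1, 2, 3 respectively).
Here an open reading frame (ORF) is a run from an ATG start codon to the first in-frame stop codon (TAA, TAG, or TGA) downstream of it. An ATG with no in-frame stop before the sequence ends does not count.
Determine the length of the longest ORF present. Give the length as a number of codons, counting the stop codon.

Frame 1: TTG GAT GAG TGC AAA AAA GTC ACA GCA TAG ATA CCA GTG ATC AAT GTA AAT GAG CCA CTA — no ATG→stop ORF.
Frame 2: TGG ATG AGT GCA AAA AAG TCA CAG CAT AGA TAC CAG TGA TCA ATG TAA ATG AGC CAC TAA — ATG at 5, stop TGA at 38 → 36 nt; ATG at 44, stop TAA at 47 → 6 nt; ATG at 50, stop TAA at 59 → 12 nt.
Frame 3: GGA TGA GTG CAA AAA AGT CAC AGC ATA GAT ACC AGT GAT CAA TGT AAA TGA GCC ACT — no ATG→stop ORF.
Longest: frame 2, positions 5–40, 36 nt = 12 codons = 11 aa. → 12 codons.

12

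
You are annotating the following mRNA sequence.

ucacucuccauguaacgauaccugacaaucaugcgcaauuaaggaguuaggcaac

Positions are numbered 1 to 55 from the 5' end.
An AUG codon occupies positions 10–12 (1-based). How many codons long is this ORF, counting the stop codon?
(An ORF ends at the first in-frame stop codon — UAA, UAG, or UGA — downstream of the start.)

Codons from position 10: AUG (10–12), UAA (13–15).
UAA is the first in-frame stop; that's 2 codons including the stop.

2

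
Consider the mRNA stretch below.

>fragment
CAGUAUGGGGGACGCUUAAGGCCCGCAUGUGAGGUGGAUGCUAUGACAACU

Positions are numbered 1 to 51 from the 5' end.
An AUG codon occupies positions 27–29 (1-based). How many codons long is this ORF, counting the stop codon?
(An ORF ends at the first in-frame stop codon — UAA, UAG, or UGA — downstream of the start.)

2

Codons from position 27: AUG (27–29), UGA (30–32).
UGA is the first in-frame stop; that's 2 codons including the stop.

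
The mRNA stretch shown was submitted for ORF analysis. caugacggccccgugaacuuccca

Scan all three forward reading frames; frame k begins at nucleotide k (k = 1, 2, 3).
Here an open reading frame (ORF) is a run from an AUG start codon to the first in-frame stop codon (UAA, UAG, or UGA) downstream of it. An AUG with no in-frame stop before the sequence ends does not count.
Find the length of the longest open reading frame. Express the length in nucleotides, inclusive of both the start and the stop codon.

15

Frame 1: CAU GAC GGC CCC GUG AAC UUC CCA — no AUG→stop ORF.
Frame 2: AUG ACG GCC CCG UGA ACU UCC — AUG at 2, stop UGA at 14 → 15 nt.
Frame 3: UGA CGG CCC CGU GAA CUU CCC — no AUG→stop ORF.
Longest: frame 2, positions 2–16, 15 nt = 5 codons = 4 aa. → 15 nucleotides.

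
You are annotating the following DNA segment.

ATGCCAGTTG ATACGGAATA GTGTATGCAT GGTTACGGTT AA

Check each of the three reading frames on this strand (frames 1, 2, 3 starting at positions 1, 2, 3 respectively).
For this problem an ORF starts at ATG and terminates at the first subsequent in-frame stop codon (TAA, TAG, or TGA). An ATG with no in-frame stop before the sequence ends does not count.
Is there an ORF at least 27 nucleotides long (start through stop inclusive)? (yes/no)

Frame 1: ATG CCA GTT GAT ACG GAA TAG TGT ATG CAT GGT TAC GGT TAA — ATG at 1, stop TAG at 19 → 21 nt; ATG at 25, stop TAA at 40 → 18 nt.
Frame 2: TGC CAG TTG ATA CGG AAT AGT GTA TGC ATG GTT ACG GTT — no ATG→stop ORF.
Frame 3: GCC AGT TGA TAC GGA ATA GTG TAT GCA TGG TTA CGG TTA — no ATG→stop ORF.
Largest ORF found is 21 nucleotides < 27, so no.

no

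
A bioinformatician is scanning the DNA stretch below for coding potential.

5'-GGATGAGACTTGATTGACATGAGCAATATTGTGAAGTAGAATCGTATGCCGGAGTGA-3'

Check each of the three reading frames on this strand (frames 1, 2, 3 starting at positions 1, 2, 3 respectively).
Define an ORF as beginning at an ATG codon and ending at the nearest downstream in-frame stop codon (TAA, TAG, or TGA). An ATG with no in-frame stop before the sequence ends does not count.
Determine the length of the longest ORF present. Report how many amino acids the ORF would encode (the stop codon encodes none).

Frame 1: GGA TGA GAC TTG ATT GAC ATG AGC AAT ATT GTG AAG TAG AAT CGT ATG CCG GAG TGA — ATG at 19, stop TAG at 37 → 21 nt; ATG at 46, stop TGA at 55 → 12 nt.
Frame 2: GAT GAG ACT TGA TTG ACA TGA GCA ATA TTG TGA AGT AGA ATC GTA TGC CGG AGT — no ATG→stop ORF.
Frame 3: ATG AGA CTT GAT TGA CAT GAG CAA TAT TGT GAA GTA GAA TCG TAT GCC GGA GTG — ATG at 3, stop TGA at 15 → 15 nt.
Longest: frame 1, positions 19–39, 21 nt = 7 codons = 6 aa. → 6 amino acids.

6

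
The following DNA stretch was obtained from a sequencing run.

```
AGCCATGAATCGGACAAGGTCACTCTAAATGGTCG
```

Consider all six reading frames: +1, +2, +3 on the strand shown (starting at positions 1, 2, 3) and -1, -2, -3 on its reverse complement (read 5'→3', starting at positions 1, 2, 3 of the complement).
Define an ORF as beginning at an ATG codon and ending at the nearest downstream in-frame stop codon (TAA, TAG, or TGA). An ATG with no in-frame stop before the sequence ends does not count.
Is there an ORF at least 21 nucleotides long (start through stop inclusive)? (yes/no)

Reverse complement (5'→3'): CGACCATTTAGAGTGACCTTGTCCGATTCATGGCT
Frame +1: AGC CAT GAA TCG GAC AAG GTC ACT CTA AAT GGT — no ATG→stop ORF.
Frame +2: GCC ATG AAT CGG ACA AGG TCA CTC TAA ATG GTC — ATG at 5, stop TAA at 26 → 24 nt.
Frame +3: CCA TGA ATC GGA CAA GGT CAC TCT AAA TGG TCG — no ATG→stop ORF.
Frame -1: CGA CCA TTT AGA GTG ACC TTG TCC GAT TCA TGG — no ATG→stop ORF.
Frame -2: GAC CAT TTA GAG TGA CCT TGT CCG ATT CAT GGC — no ATG→stop ORF.
Frame -3: ACC ATT TAG AGT GAC CTT GTC CGA TTC ATG GCT — no ATG→stop ORF.
Frame +2 has an ORF of 24 nucleotides (positions 5–28) ≥ 21, so yes.

yes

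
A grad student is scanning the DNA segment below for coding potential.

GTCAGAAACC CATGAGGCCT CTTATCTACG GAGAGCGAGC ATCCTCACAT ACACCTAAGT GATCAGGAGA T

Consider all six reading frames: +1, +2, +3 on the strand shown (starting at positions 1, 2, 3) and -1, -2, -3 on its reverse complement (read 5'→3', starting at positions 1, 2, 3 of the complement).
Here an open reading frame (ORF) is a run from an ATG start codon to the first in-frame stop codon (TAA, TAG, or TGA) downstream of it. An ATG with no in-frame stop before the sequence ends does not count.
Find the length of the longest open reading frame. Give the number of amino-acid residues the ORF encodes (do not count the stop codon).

16

Reverse complement (5'→3'): ATCTCCTGATCACTTAGGTGTATGTGAGGATGCTCGCTCTCCGTAGATAAGAGGCCTCATGGGTTTCTGAC
Frame +1: GTC AGA AAC CCA TGA GGC CTC TTA TCT ACG GAG AGC GAG CAT CCT CAC ATA CAC CTA AGT GAT CAG GAG — no ATG→stop ORF.
Frame +2: TCA GAA ACC CAT GAG GCC TCT TAT CTA CGG AGA GCG AGC ATC CTC ACA TAC ACC TAA GTG ATC AGG AGA — no ATG→stop ORF.
Frame +3: CAG AAA CCC ATG AGG CCT CTT ATC TAC GGA GAG CGA GCA TCC TCA CAT ACA CCT AAG TGA TCA GGA GAT — ATG at 12, stop TGA at 60 → 51 nt.
Frame -1: ATC TCC TGA TCA CTT AGG TGT ATG TGA GGA TGC TCG CTC TCC GTA GAT AAG AGG CCT CAT GGG TTT CTG — ATG at 22, stop TGA at 25 → 6 nt.
Frame -2: TCT CCT GAT CAC TTA GGT GTA TGT GAG GAT GCT CGC TCT CCG TAG ATA AGA GGC CTC ATG GGT TTC TGA — ATG at 59, stop TGA at 68 → 12 nt.
Frame -3: CTC CTG ATC ACT TAG GTG TAT GTG AGG ATG CTC GCT CTC CGT AGA TAA GAG GCC TCA TGG GTT TCT GAC — ATG at 30, stop TAA at 48 → 21 nt.
Longest: frame +3, positions 12–62, 51 nt = 17 codons = 16 aa. → 16 amino acids.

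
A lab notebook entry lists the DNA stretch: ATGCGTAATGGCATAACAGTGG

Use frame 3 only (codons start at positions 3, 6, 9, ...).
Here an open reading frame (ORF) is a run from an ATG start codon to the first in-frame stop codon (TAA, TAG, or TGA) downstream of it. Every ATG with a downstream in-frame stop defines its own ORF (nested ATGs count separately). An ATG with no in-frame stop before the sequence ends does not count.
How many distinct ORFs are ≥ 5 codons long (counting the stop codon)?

0

Frame 3: GCG TAA TGG CAT AAC AGT — no ATG→stop ORF.
No ORF reaches 5 codons. Count = 0.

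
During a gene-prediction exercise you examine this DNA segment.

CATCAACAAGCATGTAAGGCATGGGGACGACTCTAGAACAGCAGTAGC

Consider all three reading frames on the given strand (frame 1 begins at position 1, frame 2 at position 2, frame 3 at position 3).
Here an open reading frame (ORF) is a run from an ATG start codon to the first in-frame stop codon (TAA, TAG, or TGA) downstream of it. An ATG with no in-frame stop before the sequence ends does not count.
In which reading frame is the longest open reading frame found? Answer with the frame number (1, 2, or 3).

Frame 1: CAT CAA CAA GCA TGT AAG GCA TGG GGA CGA CTC TAG AAC AGC AGT AGC — no ATG→stop ORF.
Frame 2: ATC AAC AAG CAT GTA AGG CAT GGG GAC GAC TCT AGA ACA GCA GTA — no ATG→stop ORF.
Frame 3: TCA ACA AGC ATG TAA GGC ATG GGG ACG ACT CTA GAA CAG CAG TAG — ATG at 12, stop TAA at 15 → 6 nt; ATG at 21, stop TAG at 45 → 27 nt.
Longest ORF is 27 nt in frame 3 (positions 21–47).

3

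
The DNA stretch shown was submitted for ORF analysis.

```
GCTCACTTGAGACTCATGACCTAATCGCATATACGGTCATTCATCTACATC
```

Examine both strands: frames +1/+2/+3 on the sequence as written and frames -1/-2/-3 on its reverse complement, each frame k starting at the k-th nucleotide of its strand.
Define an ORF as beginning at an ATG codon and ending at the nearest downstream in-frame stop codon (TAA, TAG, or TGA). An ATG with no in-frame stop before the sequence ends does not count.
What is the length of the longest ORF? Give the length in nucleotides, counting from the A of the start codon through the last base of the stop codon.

Reverse complement (5'→3'): GATGTAGATGAATGACCGTATATGCGATTAGGTCATGAGTCTCAAGTGAGC
Frame +1: GCT CAC TTG AGA CTC ATG ACC TAA TCG CAT ATA CGG TCA TTC ATC TAC ATC — ATG at 16, stop TAA at 22 → 9 nt.
Frame +2: CTC ACT TGA GAC TCA TGA CCT AAT CGC ATA TAC GGT CAT TCA TCT ACA — no ATG→stop ORF.
Frame +3: TCA CTT GAG ACT CAT GAC CTA ATC GCA TAT ACG GTC ATT CAT CTA CAT — no ATG→stop ORF.
Frame -1: GAT GTA GAT GAA TGA CCG TAT ATG CGA TTA GGT CAT GAG TCT CAA GTG AGC — no ATG→stop ORF.
Frame -2: ATG TAG ATG AAT GAC CGT ATA TGC GAT TAG GTC ATG AGT CTC AAG TGA — ATG at 2, stop TAG at 5 → 6 nt; ATG at 8, stop TAG at 29 → 24 nt; ATG at 35, stop TGA at 47 → 15 nt.
Frame -3: TGT AGA TGA ATG ACC GTA TAT GCG ATT AGG TCA TGA GTC TCA AGT GAG — ATG at 12, stop TGA at 36 → 27 nt.
Longest: frame -3, positions 12–38, 27 nt = 9 codons = 8 aa. → 27 nucleotides.

27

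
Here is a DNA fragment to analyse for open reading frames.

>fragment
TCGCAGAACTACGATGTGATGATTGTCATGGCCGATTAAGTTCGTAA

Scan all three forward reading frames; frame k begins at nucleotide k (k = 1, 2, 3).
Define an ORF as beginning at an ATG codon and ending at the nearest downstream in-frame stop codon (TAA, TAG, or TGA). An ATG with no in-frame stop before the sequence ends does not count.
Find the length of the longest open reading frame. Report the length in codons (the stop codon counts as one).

Frame 1: TCG CAG AAC TAC GAT GTG ATG ATT GTC ATG GCC GAT TAA GTT CGT — ATG at 19, stop TAA at 37 → 21 nt; ATG at 28, stop TAA at 37 → 12 nt.
Frame 2: CGC AGA ACT ACG ATG TGA TGA TTG TCA TGG CCG ATT AAG TTC GTA — ATG at 14, stop TGA at 17 → 6 nt.
Frame 3: GCA GAA CTA CGA TGT GAT GAT TGT CAT GGC CGA TTA AGT TCG TAA — no ATG→stop ORF.
Longest: frame 1, positions 19–39, 21 nt = 7 codons = 6 aa. → 7 codons.

7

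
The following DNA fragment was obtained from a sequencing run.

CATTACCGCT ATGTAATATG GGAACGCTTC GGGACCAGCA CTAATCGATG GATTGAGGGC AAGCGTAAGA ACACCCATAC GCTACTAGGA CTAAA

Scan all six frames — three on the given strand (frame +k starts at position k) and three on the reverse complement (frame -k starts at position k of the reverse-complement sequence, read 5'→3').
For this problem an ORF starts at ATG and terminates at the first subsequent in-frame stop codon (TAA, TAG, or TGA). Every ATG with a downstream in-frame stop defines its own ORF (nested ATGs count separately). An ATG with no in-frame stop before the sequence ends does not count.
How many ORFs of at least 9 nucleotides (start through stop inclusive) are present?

2

Reverse complement (5'→3'): TTTAGTCCTAGTAGCGTATGGGTGTTCTTACGCTTGCCCTCAATCCATCGATTAGTGCTGGTCCCGAAGCGTTCCCATATTACATAGCGGTAATG
Frame +1: CAT TAC CGC TAT GTA ATA TGG GAA CGC TTC GGG ACC AGC ACT AAT CGA TGG ATT GAG GGC AAG CGT AAG AAC ACC CAT ACG CTA CTA GGA CTA — no ATG→stop ORF.
Frame +2: ATT ACC GCT ATG TAA TAT GGG AAC GCT TCG GGA CCA GCA CTA ATC GAT GGA TTG AGG GCA AGC GTA AGA ACA CCC ATA CGC TAC TAG GAC TAA — ATG at 11, stop TAA at 14 → 6 nt.
Frame +3: TTA CCG CTA TGT AAT ATG GGA ACG CTT CGG GAC CAG CAC TAA TCG ATG GAT TGA GGG CAA GCG TAA GAA CAC CCA TAC GCT ACT AGG ACT AAA — ATG at 18, stop TAA at 42 → 27 nt; ATG at 48, stop TGA at 54 → 9 nt.
Frame -1: TTT AGT CCT AGT AGC GTA TGG GTG TTC TTA CGC TTG CCC TCA ATC CAT CGA TTA GTG CTG GTC CCG AAG CGT TCC CAT ATT ACA TAG CGG TAA — no ATG→stop ORF.
Frame -2: TTA GTC CTA GTA GCG TAT GGG TGT TCT TAC GCT TGC CCT CAA TCC ATC GAT TAG TGC TGG TCC CGA AGC GTT CCC ATA TTA CAT AGC GGT AAT — no ATG→stop ORF.
Frame -3: TAG TCC TAG TAG CGT ATG GGT GTT CTT ACG CTT GCC CTC AAT CCA TCG ATT AGT GCT GGT CCC GAA GCG TTC CCA TAT TAC ATA GCG GTA ATG — no ATG→stop ORF.
ORFs ≥ 9 nucleotides: frame +3 18–44 (27 nucleotides), frame +3 48–56 (9 nucleotides). Count = 2.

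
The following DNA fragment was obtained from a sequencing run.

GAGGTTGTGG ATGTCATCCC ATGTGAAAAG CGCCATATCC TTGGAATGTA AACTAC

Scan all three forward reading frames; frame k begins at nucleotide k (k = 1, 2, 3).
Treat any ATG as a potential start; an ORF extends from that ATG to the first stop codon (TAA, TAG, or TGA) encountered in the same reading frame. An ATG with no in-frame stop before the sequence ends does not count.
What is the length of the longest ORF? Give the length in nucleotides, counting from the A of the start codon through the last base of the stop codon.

6

Frame 1: GAG GTT GTG GAT GTC ATC CCA TGT GAA AAG CGC CAT ATC CTT GGA ATG TAA ACT — ATG at 46, stop TAA at 49 → 6 nt.
Frame 2: AGG TTG TGG ATG TCA TCC CAT GTG AAA AGC GCC ATA TCC TTG GAA TGT AAA CTA — no ATG→stop ORF.
Frame 3: GGT TGT GGA TGT CAT CCC ATG TGA AAA GCG CCA TAT CCT TGG AAT GTA AAC TAC — ATG at 21, stop TGA at 24 → 6 nt.
Longest: frame 1, positions 46–51, 6 nt = 2 codons = 1 aa. → 6 nucleotides.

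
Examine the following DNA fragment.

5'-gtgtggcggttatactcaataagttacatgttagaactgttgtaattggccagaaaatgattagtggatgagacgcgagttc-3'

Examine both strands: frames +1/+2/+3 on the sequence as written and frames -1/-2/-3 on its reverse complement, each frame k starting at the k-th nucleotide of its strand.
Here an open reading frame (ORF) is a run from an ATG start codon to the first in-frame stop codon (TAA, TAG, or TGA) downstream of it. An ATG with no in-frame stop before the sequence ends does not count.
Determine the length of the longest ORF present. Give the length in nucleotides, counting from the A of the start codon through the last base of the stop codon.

18

Reverse complement (5'→3'): GAACTCGCGTCTCATCCACTAATCATTTTCTGGCCAATTACAACAGTTCTAACATGTAACTTATTGAGTATAACCGCCACAC
Frame +1: GTG TGG CGG TTA TAC TCA ATA AGT TAC ATG TTA GAA CTG TTG TAA TTG GCC AGA AAA TGA TTA GTG GAT GAG ACG CGA GTT — ATG at 28, stop TAA at 43 → 18 nt.
Frame +2: TGT GGC GGT TAT ACT CAA TAA GTT ACA TGT TAG AAC TGT TGT AAT TGG CCA GAA AAT GAT TAG TGG ATG AGA CGC GAG TTC — no ATG→stop ORF.
Frame +3: GTG GCG GTT ATA CTC AAT AAG TTA CAT GTT AGA ACT GTT GTA ATT GGC CAG AAA ATG ATT AGT GGA TGA GAC GCG AGT — ATG at 57, stop TGA at 69 → 15 nt.
Frame -1: GAA CTC GCG TCT CAT CCA CTA ATC ATT TTC TGG CCA ATT ACA ACA GTT CTA ACA TGT AAC TTA TTG AGT ATA ACC GCC ACA — no ATG→stop ORF.
Frame -2: AAC TCG CGT CTC ATC CAC TAA TCA TTT TCT GGC CAA TTA CAA CAG TTC TAA CAT GTA ACT TAT TGA GTA TAA CCG CCA CAC — no ATG→stop ORF.
Frame -3: ACT CGC GTC TCA TCC ACT AAT CAT TTT CTG GCC AAT TAC AAC AGT TCT AAC ATG TAA CTT ATT GAG TAT AAC CGC CAC — ATG at 54, stop TAA at 57 → 6 nt.
Longest: frame +1, positions 28–45, 18 nt = 6 codons = 5 aa. → 18 nucleotides.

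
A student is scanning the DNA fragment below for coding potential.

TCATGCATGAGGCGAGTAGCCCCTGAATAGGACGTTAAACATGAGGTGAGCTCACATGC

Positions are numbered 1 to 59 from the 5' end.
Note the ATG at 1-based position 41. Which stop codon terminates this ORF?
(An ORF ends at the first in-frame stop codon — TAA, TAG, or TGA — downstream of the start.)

Codons from position 41: ATG (41–43), AGG (44–46), TGA (47–49).
The first in-frame stop codon is TGA.

TGA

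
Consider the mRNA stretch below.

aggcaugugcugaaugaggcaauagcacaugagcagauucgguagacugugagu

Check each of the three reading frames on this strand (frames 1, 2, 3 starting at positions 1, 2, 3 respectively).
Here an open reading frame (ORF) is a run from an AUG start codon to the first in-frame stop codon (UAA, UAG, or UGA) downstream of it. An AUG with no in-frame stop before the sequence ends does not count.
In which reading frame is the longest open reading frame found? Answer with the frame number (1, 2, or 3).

2

Frame 1: AGG CAU GUG CUG AAU GAG GCA AUA GCA CAU GAG CAG AUU CGG UAG ACU GUG AGU — no AUG→stop ORF.
Frame 2: GGC AUG UGC UGA AUG AGG CAA UAG CAC AUG AGC AGA UUC GGU AGA CUG UGA — AUG at 5, stop UGA at 11 → 9 nt; AUG at 14, stop UAG at 23 → 12 nt; AUG at 29, stop UGA at 50 → 24 nt.
Frame 3: GCA UGU GCU GAA UGA GGC AAU AGC ACA UGA GCA GAU UCG GUA GAC UGU GAG — no AUG→stop ORF.
Longest ORF is 24 nt in frame 2 (positions 29–52).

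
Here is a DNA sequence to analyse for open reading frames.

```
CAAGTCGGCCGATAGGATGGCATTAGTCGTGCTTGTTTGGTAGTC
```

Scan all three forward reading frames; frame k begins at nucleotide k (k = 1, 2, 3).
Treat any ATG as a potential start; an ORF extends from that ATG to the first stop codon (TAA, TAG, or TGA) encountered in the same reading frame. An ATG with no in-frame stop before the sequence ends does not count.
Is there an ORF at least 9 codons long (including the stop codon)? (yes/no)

Frame 1: CAA GTC GGC CGA TAG GAT GGC ATT AGT CGT GCT TGT TTG GTA GTC — no ATG→stop ORF.
Frame 2: AAG TCG GCC GAT AGG ATG GCA TTA GTC GTG CTT GTT TGG TAG — ATG at 17, stop TAG at 41 → 27 nt.
Frame 3: AGT CGG CCG ATA GGA TGG CAT TAG TCG TGC TTG TTT GGT AGT — no ATG→stop ORF.
Frame 2 has an ORF of 9 codons (positions 17–43) ≥ 9, so yes.

yes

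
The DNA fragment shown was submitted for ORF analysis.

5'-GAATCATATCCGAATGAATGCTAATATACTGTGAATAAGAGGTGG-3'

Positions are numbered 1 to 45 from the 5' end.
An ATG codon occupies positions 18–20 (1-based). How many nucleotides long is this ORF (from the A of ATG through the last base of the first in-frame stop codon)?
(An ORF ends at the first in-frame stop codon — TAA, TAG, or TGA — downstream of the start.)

Codons from position 18: ATG (18–20), CTA (21–23), ATA (24–26), TAC (27–29), TGT (30–32), GAA (33–35), TAA (36–38).
TAA is the first in-frame stop; ORF spans 18–38, 21 nucleotides.

21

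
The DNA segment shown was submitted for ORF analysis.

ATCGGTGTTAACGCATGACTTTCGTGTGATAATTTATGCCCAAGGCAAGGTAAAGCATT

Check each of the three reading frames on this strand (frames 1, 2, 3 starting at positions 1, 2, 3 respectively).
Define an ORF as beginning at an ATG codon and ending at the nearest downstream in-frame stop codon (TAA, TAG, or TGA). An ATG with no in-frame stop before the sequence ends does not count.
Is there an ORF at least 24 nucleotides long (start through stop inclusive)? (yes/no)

no

Frame 1: ATC GGT GTT AAC GCA TGA CTT TCG TGT GAT AAT TTA TGC CCA AGG CAA GGT AAA GCA — no ATG→stop ORF.
Frame 2: TCG GTG TTA ACG CAT GAC TTT CGT GTG ATA ATT TAT GCC CAA GGC AAG GTA AAG CAT — no ATG→stop ORF.
Frame 3: CGG TGT TAA CGC ATG ACT TTC GTG TGA TAA TTT ATG CCC AAG GCA AGG TAA AGC ATT — ATG at 15, stop TGA at 27 → 15 nt; ATG at 36, stop TAA at 51 → 18 nt.
Largest ORF found is 18 nucleotides < 24, so no.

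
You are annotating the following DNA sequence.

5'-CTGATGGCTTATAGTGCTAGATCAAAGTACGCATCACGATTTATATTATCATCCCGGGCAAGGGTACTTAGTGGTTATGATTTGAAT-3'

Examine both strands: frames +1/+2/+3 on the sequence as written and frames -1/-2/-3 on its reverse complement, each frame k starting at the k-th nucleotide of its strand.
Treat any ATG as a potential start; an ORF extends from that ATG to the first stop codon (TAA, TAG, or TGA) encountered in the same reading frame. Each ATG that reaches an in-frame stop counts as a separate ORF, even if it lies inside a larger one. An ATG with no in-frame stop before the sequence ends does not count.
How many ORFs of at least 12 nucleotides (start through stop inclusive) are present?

2

Reverse complement (5'→3'): ATTCAAATCATAACCACTAAGTACCCTTGCCCGGGATGATAATATAAATCGTGATGCGTACTTTGATCTAGCACTATAAGCCATCAG
Frame +1: CTG ATG GCT TAT AGT GCT AGA TCA AAG TAC GCA TCA CGA TTT ATA TTA TCA TCC CGG GCA AGG GTA CTT AGT GGT TAT GAT TTG AAT — no ATG→stop ORF.
Frame +2: TGA TGG CTT ATA GTG CTA GAT CAA AGT ACG CAT CAC GAT TTA TAT TAT CAT CCC GGG CAA GGG TAC TTA GTG GTT ATG ATT TGA — ATG at 77, stop TGA at 83 → 9 nt.
Frame +3: GAT GGC TTA TAG TGC TAG ATC AAA GTA CGC ATC ACG ATT TAT ATT ATC ATC CCG GGC AAG GGT ACT TAG TGG TTA TGA TTT GAA — no ATG→stop ORF.
Frame -1: ATT CAA ATC ATA ACC ACT AAG TAC CCT TGC CCG GGA TGA TAA TAT AAA TCG TGA TGC GTA CTT TGA TCT AGC ACT ATA AGC CAT CAG — no ATG→stop ORF.
Frame -2: TTC AAA TCA TAA CCA CTA AGT ACC CTT GCC CGG GAT GAT AAT ATA AAT CGT GAT GCG TAC TTT GAT CTA GCA CTA TAA GCC ATC — no ATG→stop ORF.
Frame -3: TCA AAT CAT AAC CAC TAA GTA CCC TTG CCC GGG ATG ATA ATA TAA ATC GTG ATG CGT ACT TTG ATC TAG CAC TAT AAG CCA TCA — ATG at 36, stop TAA at 45 → 12 nt; ATG at 54, stop TAG at 69 → 18 nt.
ORFs ≥ 12 nucleotides: frame -3 36–47 (12 nucleotides), frame -3 54–71 (18 nucleotides). Count = 2.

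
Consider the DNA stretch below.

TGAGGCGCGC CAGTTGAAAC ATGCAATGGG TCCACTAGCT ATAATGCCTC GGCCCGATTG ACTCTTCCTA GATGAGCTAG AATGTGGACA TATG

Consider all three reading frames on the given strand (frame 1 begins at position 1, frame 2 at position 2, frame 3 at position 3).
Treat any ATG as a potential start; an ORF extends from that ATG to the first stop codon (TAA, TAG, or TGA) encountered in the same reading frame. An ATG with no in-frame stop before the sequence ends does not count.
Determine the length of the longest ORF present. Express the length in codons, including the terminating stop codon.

12

Frame 1: TGA GGC GCG CCA GTT GAA ACA TGC AAT GGG TCC ACT AGC TAT AAT GCC TCG GCC CGA TTG ACT CTT CCT AGA TGA GCT AGA ATG TGG ACA TAT — no ATG→stop ORF.
Frame 2: GAG GCG CGC CAG TTG AAA CAT GCA ATG GGT CCA CTA GCT ATA ATG CCT CGG CCC GAT TGA CTC TTC CTA GAT GAG CTA GAA TGT GGA CAT ATG — ATG at 26, stop TGA at 59 → 36 nt; ATG at 44, stop TGA at 59 → 18 nt.
Frame 3: AGG CGC GCC AGT TGA AAC ATG CAA TGG GTC CAC TAG CTA TAA TGC CTC GGC CCG ATT GAC TCT TCC TAG ATG AGC TAG AAT GTG GAC ATA — ATG at 21, stop TAG at 36 → 18 nt; ATG at 72, stop TAG at 78 → 9 nt.
Longest: frame 2, positions 26–61, 36 nt = 12 codons = 11 aa. → 12 codons.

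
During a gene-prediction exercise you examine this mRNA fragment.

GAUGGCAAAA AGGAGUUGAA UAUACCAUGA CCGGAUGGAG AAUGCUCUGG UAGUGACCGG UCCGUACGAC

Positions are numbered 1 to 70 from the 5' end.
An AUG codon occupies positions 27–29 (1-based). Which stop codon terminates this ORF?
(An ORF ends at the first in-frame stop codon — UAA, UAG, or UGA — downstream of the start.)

Codons from position 27: AUG (27–29), ACC (30–32), GGA (33–35), UGG (36–38), AGA (39–41), AUG (42–44), CUC (45–47), UGG (48–50), UAG (51–53).
The first in-frame stop codon is UAG.

UAG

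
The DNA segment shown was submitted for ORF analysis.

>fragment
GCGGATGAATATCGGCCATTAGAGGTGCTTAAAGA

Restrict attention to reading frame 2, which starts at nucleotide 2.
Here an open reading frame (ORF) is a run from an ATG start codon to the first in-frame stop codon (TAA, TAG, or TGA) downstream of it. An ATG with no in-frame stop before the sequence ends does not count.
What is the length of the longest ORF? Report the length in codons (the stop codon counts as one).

6

Frame 2: CGG ATG AAT ATC GGC CAT TAG AGG TGC TTA AAG — ATG at 5, stop TAG at 20 → 18 nt.
Longest: frame 2, positions 5–22, 18 nt = 6 codons = 5 aa. → 6 codons.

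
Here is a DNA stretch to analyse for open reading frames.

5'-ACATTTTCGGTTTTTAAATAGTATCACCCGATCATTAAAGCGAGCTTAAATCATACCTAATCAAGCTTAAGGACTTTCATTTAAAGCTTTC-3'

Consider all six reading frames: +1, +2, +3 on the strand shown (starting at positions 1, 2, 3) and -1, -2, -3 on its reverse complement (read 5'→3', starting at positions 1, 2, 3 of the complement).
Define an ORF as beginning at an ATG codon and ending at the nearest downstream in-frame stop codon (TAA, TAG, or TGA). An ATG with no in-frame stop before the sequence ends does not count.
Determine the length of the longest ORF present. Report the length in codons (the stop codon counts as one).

Reverse complement (5'→3'): GAAAGCTTTAAATGAAAGTCCTTAAGCTTGATTAGGTATGATTTAAGCTCGCTTTAATGATCGGGTGATACTATTTAAAAACCGAAAATGT
Frame +1: ACA TTT TCG GTT TTT AAA TAG TAT CAC CCG ATC ATT AAA GCG AGC TTA AAT CAT ACC TAA TCA AGC TTA AGG ACT TTC ATT TAA AGC TTT — no ATG→stop ORF.
Frame +2: CAT TTT CGG TTT TTA AAT AGT ATC ACC CGA TCA TTA AAG CGA GCT TAA ATC ATA CCT AAT CAA GCT TAA GGA CTT TCA TTT AAA GCT TTC — no ATG→stop ORF.
Frame +3: ATT TTC GGT TTT TAA ATA GTA TCA CCC GAT CAT TAA AGC GAG CTT AAA TCA TAC CTA ATC AAG CTT AAG GAC TTT CAT TTA AAG CTT — no ATG→stop ORF.
Frame -1: GAA AGC TTT AAA TGA AAG TCC TTA AGC TTG ATT AGG TAT GAT TTA AGC TCG CTT TAA TGA TCG GGT GAT ACT ATT TAA AAA CCG AAA ATG — no ATG→stop ORF.
Frame -2: AAA GCT TTA AAT GAA AGT CCT TAA GCT TGA TTA GGT ATG ATT TAA GCT CGC TTT AAT GAT CGG GTG ATA CTA TTT AAA AAC CGA AAA TGT — ATG at 38, stop TAA at 44 → 9 nt.
Frame -3: AAG CTT TAA ATG AAA GTC CTT AAG CTT GAT TAG GTA TGA TTT AAG CTC GCT TTA ATG ATC GGG TGA TAC TAT TTA AAA ACC GAA AAT — ATG at 12, stop TAG at 33 → 24 nt; ATG at 57, stop TGA at 66 → 12 nt.
Longest: frame -3, positions 12–35, 24 nt = 8 codons = 7 aa. → 8 codons.

8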